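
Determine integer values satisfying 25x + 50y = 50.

Step 1: Check solvability.
gcd(25, 50) = 25
Since 25 divides 50, solutions exist.

Step 2: Apply extended Euclidean algorithm to find gcd.
We find integers such that 25*x0 + 50*y0 = 25

Step 3: Scale the particular solution.
Multiply by 50/25 = 2:
x = 2, y = 0

Step 4: Verify.
25*(2) + 50*(0) = 50 = 50 ✓

x = 2, y = 0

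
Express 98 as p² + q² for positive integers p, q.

We need to find integers p, q > 0 such that p² + q² = 98.
Trying p = 7: q² = 98 - 7² = 98 - 49 = 49
q = 7
Check: 7² + 7² = 49 + 49 = 98 ✓

98 = 7² + 7²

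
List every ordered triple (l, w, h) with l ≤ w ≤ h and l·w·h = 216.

Iterate l from 1 to ⌊216^(1/3)⌋. For each l dividing 216, iterate w ≥ l with w dividing 216/l, and set h = 216/(l·w).
Triples found (19): (1×1×216), (1×2×108), (1×3×72), (1×4×54), (1×6×36), (1×8×27), (1×9×24), (1×12×18), (2×2×54), (2×3×36), (2×4×27), (2×6×18), (2×9×12), (3×3×24), (3×4×18), (3×6×12), (3×8×9), (4×6×9), (6×6×6)

(1×1×216), (1×2×108), (1×3×72), (1×4×54), (1×6×36), (1×8×27), (1×9×24), (1×12×18), (2×2×54), (2×3×36), (2×4×27), (2×6×18), (2×9×12), (3×3×24), (3×4×18), (3×6×12), (3×8×9), (4×6×9), (6×6×6)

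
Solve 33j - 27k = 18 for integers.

Step 1: Check solvability.
gcd(33, 27) = 3
Since 3 divides 18, solutions exist.

Step 2: Apply extended Euclidean algorithm to find gcd.
We find integers such that 33*x0 + 27*y0 = 3

Step 3: Scale the particular solution.
Multiply by 18/3 = 6:
j = -24, k = -30

Step 4: Verify.
33*(-24) - 27*(-30) = 18 = 18 ✓

j = -24, k = -30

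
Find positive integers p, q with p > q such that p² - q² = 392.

Factor: p² - q² = (p+q)(p-q) = 392.
We need two factors of 392 with the same parity.
Use p+q = 196 and p-q = 2 (product 196·2 = 392).
Adding: 2p = 198, so p = 99.
Subtracting: 2q = 194, so q = 97.
Check: 99² - 97² = 9801 - 9409 = 392 ✓

p = 99, q = 97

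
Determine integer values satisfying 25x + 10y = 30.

Step 1: Check solvability.
gcd(25, 10) = 5
Since 5 divides 30, solutions exist.

Step 2: Apply extended Euclidean algorithm to find gcd.
We find integers such that 25*x0 + 10*y0 = 5

Step 3: Scale the particular solution.
Multiply by 30/5 = 6:
x = 6, y = -12

Step 4: Verify.
25*(6) + 10*(-12) = 30 = 30 ✓

x = 6, y = -12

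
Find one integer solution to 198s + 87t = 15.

Step 1: Check solvability.
gcd(198, 87) = 3
Since 3 divides 15, solutions exist.

Step 2: Apply extended Euclidean algorithm to find gcd.
We find integers such that 198*x0 + 87*y0 = 3

Step 3: Scale the particular solution.
Multiply by 15/3 = 5:
s = 55, t = -125

Step 4: Verify.
198*(55) + 87*(-125) = 15 = 15 ✓

s = 55, t = -125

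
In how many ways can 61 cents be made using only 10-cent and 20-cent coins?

We need non-negative integers (x, y) with 10x + 20y = 61.
For each x from 0 to 6, check if (61 - 10x) is a non-negative multiple of 20.
Solutions (x, y): none
Count: 0

0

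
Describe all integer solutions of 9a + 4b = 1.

Step 1: Compute gcd(9, 4) = 1.
Since 1 divides 1, solutions exist.

Step 2: Find a particular solution using extended Euclidean algorithm.
We get a₀ = 1, b₀ = -2.
Check: 9*1 + 4*-2 = 1 = 1 ✓

Step 3: Write the general solution.
a = 1 + (4/1)t = 1 + 4t
b = -2 - (9/1)t = -2 - 9t
for any integer t.

a = 1 + 4t, b = -2 - 9t for integer t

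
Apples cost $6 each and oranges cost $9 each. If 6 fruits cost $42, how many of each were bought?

Let a = apples, o = oranges.
a + o = 6
6a + 9o = 42
Substitute o = 6 - a:
6a + 9(6 - a) = 42
(6 - 9)a = 42 - 54
-3a = -12
a = 4, o = 6 - 4 = 2

Apples: 4, Oranges: 2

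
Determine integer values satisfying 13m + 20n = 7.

Step 1: Check solvability.
gcd(13, 20) = 1
Since 1 divides 7, solutions exist.

Step 2: Apply extended Euclidean algorithm to find gcd.
We find integers such that 13*x0 + 20*y0 = 1

Step 3: Scale the particular solution.
Multiply by 7/1 = 7:
m = -21, n = 14

Step 4: Verify.
13*(-21) + 20*(14) = 7 = 7 ✓

m = -21, n = 14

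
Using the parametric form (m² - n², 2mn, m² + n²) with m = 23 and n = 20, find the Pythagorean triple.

a = m² - n² = 23² - 20² = 529 - 400 = 129
b = 2mn = 2·23·20 = 920
c = m² + n² = 529 + 400 = 929
Verify: 129² + 920² = 16641 + 846400 = 863041 = 929² ✓

(129, 920, 929)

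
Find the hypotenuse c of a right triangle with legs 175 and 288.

c² = a² + b² = 175² + 288² = 30625 + 82944 = 113569
c = 337

337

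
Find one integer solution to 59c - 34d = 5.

Step 1: Check solvability.
gcd(59, 34) = 1
Since 1 divides 5, solutions exist.

Step 2: Apply extended Euclidean algorithm to find gcd.
We find integers such that 59*x0 + 34*y0 = 1

Step 3: Scale the particular solution.
Multiply by 5/1 = 5:
c = 75, d = 130

Step 4: Verify.
59*(75) - 34*(130) = 5 = 5 ✓

c = 75, d = 130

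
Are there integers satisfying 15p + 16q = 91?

Step 1: Compute gcd(15, 16).
gcd(15, 16) = 1

Step 2: Check divisibility.
Does 1 divide 91? 91 = 1 x 91, so yes.

By the theorem on linear Diophantine equations, 15p + 16q = 91 has integer solutions if and only if gcd(15, 16) divides 91. Since 1 | 91, solutions exist.

Yes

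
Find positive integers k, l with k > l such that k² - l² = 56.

Factor: k² - l² = (k+l)(k-l) = 56.
We need two factors of 56 with the same parity.
Use k+l = 28 and k-l = 2 (product 28·2 = 56).
Adding: 2k = 30, so k = 15.
Subtracting: 2l = 26, so l = 13.
Check: 15² - 13² = 225 - 169 = 56 ✓

k = 15, l = 13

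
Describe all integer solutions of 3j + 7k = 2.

Step 1: Compute gcd(3, 7) = 1.
Since 1 divides 2, solutions exist.

Step 2: Find a particular solution using extended Euclidean algorithm.
We get j₀ = -4, k₀ = 2.
Check: 3*-4 + 7*2 = 2 = 2 ✓

Step 3: Write the general solution.
j = -4 + (7/1)t = -4 + 7t
k = 2 - (3/1)t = 2 - 3t
for any integer t.

j = -4 + 7t, k = 2 - 3t for integer t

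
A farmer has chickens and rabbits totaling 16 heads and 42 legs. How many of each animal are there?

Let c = chickens, r = rabbits.
Heads: c + r = 16
Legs: 2c + 4r = 42
From the first equation, c = 16 - r. Substitute:
2(16 - r) + 4r = 42
32 + 2r = 42
r = (42 - 32)/2 = 5
c = 16 - 5 = 11

Chickens: 11, Rabbits: 5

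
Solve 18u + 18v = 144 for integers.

Step 1: Check solvability.
gcd(18, 18) = 18
Since 18 divides 144, solutions exist.

Step 2: Apply extended Euclidean algorithm to find gcd.
We find integers such that 18*x0 + 18*y0 = 18

Step 3: Scale the particular solution.
Multiply by 144/18 = 8:
u = 0, v = 8

Step 4: Verify.
18*(0) + 18*(8) = 144 = 144 ✓

u = 0, v = 8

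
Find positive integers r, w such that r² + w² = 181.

Search for r with 181 - r² a perfect square.
r = 9: 181 - 9² = 181 - 81 = 100 = 10² ✓
So r = 9, w = 10.

r = 9, w = 10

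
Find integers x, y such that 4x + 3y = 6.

Step 1: Check solvability.
gcd(4, 3) = 1
Since 1 divides 6, solutions exist.

Step 2: Apply extended Euclidean algorithm to find gcd.
We find integers such that 4*x0 + 3*y0 = 1

Step 3: Scale the particular solution.
Multiply by 6/1 = 6:
x = 6, y = -6

Step 4: Verify.
4*(6) + 3*(-6) = 6 = 6 ✓

x = 6, y = -6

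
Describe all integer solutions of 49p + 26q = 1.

Step 1: Compute gcd(49, 26) = 1.
Since 1 divides 1, solutions exist.

Step 2: Find a particular solution using extended Euclidean algorithm.
We get p₀ = -9, q₀ = 17.
Check: 49*-9 + 26*17 = 1 = 1 ✓

Step 3: Write the general solution.
p = -9 + (26/1)t = -9 + 26t
q = 17 - (49/1)t = 17 - 49t
for any integer t.

p = -9 + 26t, q = 17 - 49t for integer t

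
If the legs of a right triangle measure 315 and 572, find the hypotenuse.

c² = a² + b² = 315² + 572² = 99225 + 327184 = 426409
c = 653

653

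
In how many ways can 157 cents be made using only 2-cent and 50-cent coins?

We need non-negative integers (x, y) with 2x + 50y = 157.
For each x from 0 to 78, check if (157 - 2x) is a non-negative multiple of 50.
Solutions (x, y): none
Count: 0

0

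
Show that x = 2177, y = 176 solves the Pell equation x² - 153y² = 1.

Compute x² = 2177² = 4739329
Compute 153y² = 153·176² = 153·30976 = 4739328
x² - 153y² = 4739329 - 4739328 = 1
Since this equals 1, (2177, 176) is a solution.

Yes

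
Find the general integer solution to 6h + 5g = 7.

Step 1: Compute gcd(6, 5) = 1.
Since 1 divides 7, solutions exist.

Step 2: Find a particular solution using extended Euclidean algorithm.
We get h₀ = 7, g₀ = -7.
Check: 6*7 + 5*-7 = 7 = 7 ✓

Step 3: Write the general solution.
h = 7 + (5/1)t = 7 + 5t
g = -7 - (6/1)t = -7 - 6t
for any integer t.

h = 7 + 5t, g = -7 - 6t for integer t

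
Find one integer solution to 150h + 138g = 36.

Step 1: Check solvability.
gcd(150, 138) = 6
Since 6 divides 36, solutions exist.

Step 2: Apply extended Euclidean algorithm to find gcd.
We find integers such that 150*x0 + 138*y0 = 6

Step 3: Scale the particular solution.
Multiply by 36/6 = 6:
h = -66, g = 72

Step 4: Verify.
150*(-66) + 138*(72) = 36 = 36 ✓

h = -66, g = 72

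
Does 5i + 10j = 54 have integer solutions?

Step 1: Compute gcd(5, 10).
gcd(5, 10) = 5

Step 2: Check divisibility.
Does 5 divide 54? 54 = 5 x 10 + 4, so no.

By the theorem on linear Diophantine equations, 5i + 10j = 54 has integer solutions if and only if gcd(5, 10) divides 54. Since 5 does not divide 54, no solutions exist.

No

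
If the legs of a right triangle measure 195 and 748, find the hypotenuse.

c² = a² + b² = 195² + 748² = 38025 + 559504 = 597529
c = 773

773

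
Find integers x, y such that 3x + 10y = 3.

Step 1: Check solvability.
gcd(3, 10) = 1
Since 1 divides 3, solutions exist.

Step 2: Apply extended Euclidean algorithm to find gcd.
We find integers such that 3*x0 + 10*y0 = 1

Step 3: Scale the particular solution.
Multiply by 3/1 = 3:
x = -9, y = 3

Step 4: Verify.
3*(-9) + 10*(3) = 3 = 3 ✓

x = -9, y = 3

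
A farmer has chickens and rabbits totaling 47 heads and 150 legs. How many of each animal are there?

Let c = chickens, r = rabbits.
Heads: c + r = 47
Legs: 2c + 4r = 150
From the first equation, c = 47 - r. Substitute:
2(47 - r) + 4r = 150
94 + 2r = 150
r = (150 - 94)/2 = 28
c = 47 - 28 = 19

Chickens: 19, Rabbits: 28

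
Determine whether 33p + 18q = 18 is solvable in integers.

Step 1: Compute gcd(33, 18).
gcd(33, 18) = 3

Step 2: Check divisibility.
Does 3 divide 18? 18 = 3 x 6, so yes.

By the theorem on linear Diophantine equations, 33p + 18q = 18 has integer solutions if and only if gcd(33, 18) divides 18. Since 3 | 18, solutions exist.

Yes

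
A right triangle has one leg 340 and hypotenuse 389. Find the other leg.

a² = c² - b² = 151321 - 115600 = 35721
a = 189

189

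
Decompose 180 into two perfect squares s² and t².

We need to find integers s, t > 0 such that s² + t² = 180.
Trying s = 6: t² = 180 - 6² = 180 - 36 = 144
t = 12
Check: 6² + 12² = 36 + 144 = 180 ✓

180 = 6² + 12²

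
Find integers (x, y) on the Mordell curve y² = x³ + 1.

Try small integer x values and check whether x³ + 1 is a perfect square.
x = -1: x³ + 1 = -1³ + 1 = -1 + 1 = 0
Is 0 a perfect square? 0² = 0 ✓
So (x, y) = (-1, 0) is a solution.

x = -1, y = 0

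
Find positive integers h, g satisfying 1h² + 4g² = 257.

Try small values of h and check whether (257 - 1h²)/4 is a perfect square.
h = 1: 1·1² = 1, so 4g² = 257 - 1 = 256, giving g² = 64, g = 8.
Check: 1·1² + 4·8² = 1 + 256 = 257 ✓

h = 1, g = 8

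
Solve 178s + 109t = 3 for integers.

Step 1: Check solvability.
gcd(178, 109) = 1
Since 1 divides 3, solutions exist.

Step 2: Apply extended Euclidean algorithm to find gcd.
We find integers such that 178*x0 + 109*y0 = 1

Step 3: Scale the particular solution.
Multiply by 3/1 = 3:
s = -90, t = 147

Step 4: Verify.
178*(-90) + 109*(147) = 3 = 3 ✓

s = -90, t = 147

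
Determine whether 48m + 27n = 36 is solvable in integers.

Step 1: Compute gcd(48, 27).
gcd(48, 27) = 3

Step 2: Check divisibility.
Does 3 divide 36? 36 = 3 x 12, so yes.

By the theorem on linear Diophantine equations, 48m + 27n = 36 has integer solutions if and only if gcd(48, 27) divides 36. Since 3 | 36, solutions exist.

Yes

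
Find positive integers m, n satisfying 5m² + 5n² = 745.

Try small values of m and check whether (745 - 5m²)/5 is a perfect square.
m = 10: 5·10² = 500, so 5n² = 745 - 500 = 245, giving n² = 49, n = 7.
Check: 5·10² + 5·7² = 500 + 245 = 745 ✓

m = 10, n = 7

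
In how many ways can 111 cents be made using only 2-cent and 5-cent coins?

We need non-negative integers (x, y) with 2x + 5y = 111.
For each x from 0 to 55, check if (111 - 2x) is a non-negative multiple of 5.
Solutions (x, y): (3,21), (8,19), (13,17), (18,15), ...
Count: 11

11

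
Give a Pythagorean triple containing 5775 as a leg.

We need the other leg and hypotenuse such that 5775² + x² = c².
Take x = 1624, c = 5999: 5775² + 1624² = 33350625 + 2637376 = 35988001 = 5999² ✓
Triple: (5775, 1624, 5999)

(5775, 1624, 5999)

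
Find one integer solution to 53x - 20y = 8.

Step 1: Check solvability.
gcd(53, 20) = 1
Since 1 divides 8, solutions exist.

Step 2: Apply extended Euclidean algorithm to find gcd.
We find integers such that 53*x0 + 20*y0 = 1

Step 3: Scale the particular solution.
Multiply by 8/1 = 8:
x = -24, y = -64

Step 4: Verify.
53*(-24) - 20*(-64) = 8 = 8 ✓

x = -24, y = -64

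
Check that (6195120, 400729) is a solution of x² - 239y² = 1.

Compute x² = 6195120² = 38379511814400
Compute 239y² = 239·400729² = 239·160583731441 = 38379511814399
x² - 239y² = 38379511814400 - 38379511814399 = 1
Since this equals 1, (6195120, 400729) is a solution.

Yes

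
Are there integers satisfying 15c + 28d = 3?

Step 1: Compute gcd(15, 28).
gcd(15, 28) = 1

Step 2: Check divisibility.
Does 1 divide 3? 3 = 1 x 3, so yes.

By the theorem on linear Diophantine equations, 15c + 28d = 3 has integer solutions if and only if gcd(15, 28) divides 3. Since 1 | 3, solutions exist.

Yes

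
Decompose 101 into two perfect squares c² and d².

We need to find integers c, d > 0 such that c² + d² = 101.
Trying c = 1: d² = 101 - 1² = 101 - 1 = 100
d = 10
Check: 1² + 10² = 1 + 100 = 101 ✓

101 = 1² + 10²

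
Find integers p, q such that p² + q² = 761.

We need to find integers p, q > 0 such that p² + q² = 761.
Trying p = 19: q² = 761 - 19² = 761 - 361 = 400
q = 20
Check: 19² + 20² = 361 + 400 = 761 ✓

761 = 19² + 20²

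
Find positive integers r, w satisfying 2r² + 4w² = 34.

Try small values of r and check whether (34 - 2r²)/4 is a perfect square.
r = 3: 2·3² = 18, so 4w² = 34 - 18 = 16, giving w² = 4, w = 2.
Check: 2·3² + 4·2² = 18 + 16 = 34 ✓

r = 3, w = 2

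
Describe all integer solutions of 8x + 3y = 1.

Step 1: Compute gcd(8, 3) = 1.
Since 1 divides 1, solutions exist.

Step 2: Find a particular solution using extended Euclidean algorithm.
We get x₀ = -1, y₀ = 3.
Check: 8*-1 + 3*3 = 1 = 1 ✓

Step 3: Write the general solution.
x = -1 + (3/1)t = -1 + 3t
y = 3 - (8/1)t = 3 - 8t
for any integer t.

x = -1 + 3t, y = 3 - 8t for integer t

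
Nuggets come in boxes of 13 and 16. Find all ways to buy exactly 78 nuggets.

We need non-negative integers (x, y) with 13x + 16y = 78.
For each x in 0..6, check if 78 - 13x is a non-negative multiple of 16.
x = 6: 16y = 0, y = 0 ✓

(6 boxes of 13, 0 boxes of 16)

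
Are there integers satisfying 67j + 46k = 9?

Step 1: Compute gcd(67, 46).
gcd(67, 46) = 1

Step 2: Check divisibility.
Does 1 divide 9? 9 = 1 x 9, so yes.

By the theorem on linear Diophantine equations, 67j + 46k = 9 has integer solutions if and only if gcd(67, 46) divides 9. Since 1 | 9, solutions exist.

Yes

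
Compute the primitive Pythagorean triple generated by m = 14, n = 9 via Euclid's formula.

a = m² - n² = 14² - 9² = 196 - 81 = 115
b = 2mn = 2·14·9 = 252
c = m² + n² = 196 + 81 = 277
Verify: 115² + 252² = 13225 + 63504 = 76729 = 277² ✓

(115, 252, 277)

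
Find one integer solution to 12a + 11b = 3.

Step 1: Check solvability.
gcd(12, 11) = 1
Since 1 divides 3, solutions exist.

Step 2: Apply extended Euclidean algorithm to find gcd.
We find integers such that 12*x0 + 11*y0 = 1

Step 3: Scale the particular solution.
Multiply by 3/1 = 3:
a = 3, b = -3

Step 4: Verify.
12*(3) + 11*(-3) = 3 = 3 ✓

a = 3, b = -3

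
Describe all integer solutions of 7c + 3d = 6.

Step 1: Compute gcd(7, 3) = 1.
Since 1 divides 6, solutions exist.

Step 2: Find a particular solution using extended Euclidean algorithm.
We get c₀ = 6, d₀ = -12.
Check: 7*6 + 3*-12 = 6 = 6 ✓

Step 3: Write the general solution.
c = 6 + (3/1)t = 6 + 3t
d = -12 - (7/1)t = -12 - 7t
for any integer t.

c = 6 + 3t, d = -12 - 7t for integer t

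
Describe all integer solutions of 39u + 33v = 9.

Step 1: Compute gcd(39, 33) = 3.
Since 3 divides 9, solutions exist.

Step 2: Find a particular solution using extended Euclidean algorithm.
We get u₀ = -15, v₀ = 18.
Check: 39*-15 + 33*18 = 9 = 9 ✓

Step 3: Write the general solution.
u = -15 + (33/3)t = -15 + 11t
v = 18 - (39/3)t = 18 - 13t
for any integer t.

u = -15 + 11t, v = 18 - 13t for integer t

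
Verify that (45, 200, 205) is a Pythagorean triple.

Compute a² + b² = 45² + 200² = 2025 + 40000 = 42025
Compute c² = 205² = 42025
Since 42025 = 42025, confirmed.

Yes, it is a Pythagorean triple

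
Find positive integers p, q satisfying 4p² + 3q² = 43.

Try small values of p and check whether (43 - 4p²)/3 is a perfect square.
p = 2: 4·2² = 16, so 3q² = 43 - 16 = 27, giving q² = 9, q = 3.
Check: 4·2² + 3·3² = 16 + 27 = 43 ✓

p = 2, q = 3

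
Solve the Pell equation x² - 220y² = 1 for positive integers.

We seek the smallest positive integers (x, y) with x² - 220y² = 1, i.e., x² = 220y² + 1.
Try successive y values:
y = 1: x² = 220·1² + 1 = 221, not a perfect square
y = 2: x² = 220·2² + 1 = 881, not a perfect square
y = 3: x² = 220·3² + 1 = 1981, not a perfect square
... continuing the search (or via continued fractions) ...
y = 6: x² = 220·6² + 1 = 7921, x = 89 ✓

Verify: 89² - 220·6² = 7921 - 7920 = 1 ✓

x = 89, y = 6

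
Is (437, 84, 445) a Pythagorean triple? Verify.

Compute a² + b² = 437² + 84² = 190969 + 7056 = 198025
Compute c² = 445² = 198025
Since 198025 = 198025, confirmed.

Yes, it is a Pythagorean triple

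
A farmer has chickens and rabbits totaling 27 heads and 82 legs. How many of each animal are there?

Let c = chickens, r = rabbits.
Heads: c + r = 27
Legs: 2c + 4r = 82
From the first equation, c = 27 - r. Substitute:
2(27 - r) + 4r = 82
54 + 2r = 82
r = (82 - 54)/2 = 14
c = 27 - 14 = 13

Chickens: 13, Rabbits: 14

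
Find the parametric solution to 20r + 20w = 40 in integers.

Step 1: Compute gcd(20, 20) = 20.
Since 20 divides 40, solutions exist.

Step 2: Find a particular solution using extended Euclidean algorithm.
We get r₀ = 0, w₀ = 2.
Check: 20*0 + 20*2 = 40 = 40 ✓

Step 3: Write the general solution.
r = 0 + (20/20)t = 0 + 1t
w = 2 - (20/20)t = 2 - 1t
for any integer t.

r = 0 + 1t, w = 2 - 1t for integer t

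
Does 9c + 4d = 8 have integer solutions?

Step 1: Compute gcd(9, 4).
gcd(9, 4) = 1

Step 2: Check divisibility.
Does 1 divide 8? 8 = 1 x 8, so yes.

By the theorem on linear Diophantine equations, 9c + 4d = 8 has integer solutions if and only if gcd(9, 4) divides 8. Since 1 | 8, solutions exist.

Yes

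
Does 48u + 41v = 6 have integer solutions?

Step 1: Compute gcd(48, 41).
gcd(48, 41) = 1

Step 2: Check divisibility.
Does 1 divide 6? 6 = 1 x 6, so yes.

By the theorem on linear Diophantine equations, 48u + 41v = 6 has integer solutions if and only if gcd(48, 41) divides 6. Since 1 | 6, solutions exist.

Yes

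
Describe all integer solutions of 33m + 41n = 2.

Step 1: Compute gcd(33, 41) = 1.
Since 1 divides 2, solutions exist.

Step 2: Find a particular solution using extended Euclidean algorithm.
We get m₀ = 10, n₀ = -8.
Check: 33*10 + 41*-8 = 2 = 2 ✓

Step 3: Write the general solution.
m = 10 + (41/1)t = 10 + 41t
n = -8 - (33/1)t = -8 - 33t
for any integer t.

m = 10 + 41t, n = -8 - 33t for integer t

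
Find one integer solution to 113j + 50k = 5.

Step 1: Check solvability.
gcd(113, 50) = 1
Since 1 divides 5, solutions exist.

Step 2: Apply extended Euclidean algorithm to find gcd.
We find integers such that 113*x0 + 50*y0 = 1

Step 3: Scale the particular solution.
Multiply by 5/1 = 5:
j = -115, k = 260

Step 4: Verify.
113*(-115) + 50*(260) = 5 = 5 ✓

j = -115, k = 260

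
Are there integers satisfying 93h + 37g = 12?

Step 1: Compute gcd(93, 37).
gcd(93, 37) = 1

Step 2: Check divisibility.
Does 1 divide 12? 12 = 1 x 12, so yes.

By the theorem on linear Diophantine equations, 93h + 37g = 12 has integer solutions if and only if gcd(93, 37) divides 12. Since 1 | 12, solutions exist.

Yes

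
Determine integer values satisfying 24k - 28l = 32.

Step 1: Check solvability.
gcd(24, 28) = 4
Since 4 divides 32, solutions exist.

Step 2: Apply extended Euclidean algorithm to find gcd.
We find integers such that 24*x0 + 28*y0 = 4

Step 3: Scale the particular solution.
Multiply by 32/4 = 8:
k = -8, l = -8

Step 4: Verify.
24*(-8) - 28*(-8) = 32 = 32 ✓

k = -8, l = -8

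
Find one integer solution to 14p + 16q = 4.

Step 1: Check solvability.
gcd(14, 16) = 2
Since 2 divides 4, solutions exist.

Step 2: Apply extended Euclidean algorithm to find gcd.
We find integers such that 14*x0 + 16*y0 = 2

Step 3: Scale the particular solution.
Multiply by 4/2 = 2:
p = -2, q = 2

Step 4: Verify.
14*(-2) + 16*(2) = 4 = 4 ✓

p = -2, q = 2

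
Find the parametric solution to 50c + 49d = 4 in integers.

Step 1: Compute gcd(50, 49) = 1.
Since 1 divides 4, solutions exist.

Step 2: Find a particular solution using extended Euclidean algorithm.
We get c₀ = 4, d₀ = -4.
Check: 50*4 + 49*-4 = 4 = 4 ✓

Step 3: Write the general solution.
c = 4 + (49/1)t = 4 + 49t
d = -4 - (50/1)t = -4 - 50t
for any integer t.

c = 4 + 49t, d = -4 - 50t for integer t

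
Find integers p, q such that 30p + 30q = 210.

Step 1: Check solvability.
gcd(30, 30) = 30
Since 30 divides 210, solutions exist.

Step 2: Apply extended Euclidean algorithm to find gcd.
We find integers such that 30*x0 + 30*y0 = 30

Step 3: Scale the particular solution.
Multiply by 210/30 = 7:
p = 0, q = 7

Step 4: Verify.
30*(0) + 30*(7) = 210 = 210 ✓

p = 0, q = 7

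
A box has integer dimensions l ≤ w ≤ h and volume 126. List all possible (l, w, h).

Iterate l from 1 to ⌊126^(1/3)⌋. For each l dividing 126, iterate w ≥ l with w dividing 126/l, and set h = 126/(l·w).
Triples found (10): (1×1×126), (1×2×63), (1×3×42), (1×6×21), (1×7×18), (1×9×14), (2×3×21), (2×7×9), (3×3×14), (3×6×7)

(1×1×126), (1×2×63), (1×3×42), (1×6×21), (1×7×18), (1×9×14), (2×3×21), (2×7×9), (3×3×14), (3×6×7)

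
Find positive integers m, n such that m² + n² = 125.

Search for m with 125 - m² a perfect square.
m = 2: 125 - 2² = 125 - 4 = 121 = 11² ✓
So m = 2, n = 11.

m = 2, n = 11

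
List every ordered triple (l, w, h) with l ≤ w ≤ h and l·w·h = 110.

Iterate l from 1 to ⌊110^(1/3)⌋. For each l dividing 110, iterate w ≥ l with w dividing 110/l, and set h = 110/(l·w).
Triples found (5): (1×1×110), (1×2×55), (1×5×22), (1×10×11), (2×5×11)

(1×1×110), (1×2×55), (1×5×22), (1×10×11), (2×5×11)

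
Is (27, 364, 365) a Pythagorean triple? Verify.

Compute a² + b² = 27² + 364² = 729 + 132496 = 133225
Compute c² = 365² = 133225
Since 133225 = 133225, confirmed.

Yes, it is a Pythagorean triple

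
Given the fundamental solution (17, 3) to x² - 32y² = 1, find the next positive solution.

Solutions to x² - Dy² = 1 are generated by powers of (x₀ + y₀√D).
The next solution satisfies x₁ + y₁√32 = (x₀ + y₀√32)², giving:
x₁ = x₀² + 32y₀² = 17² + 32·3² = 289 + 288 = 577
y₁ = 2x₀y₀ = 2·17·3 = 102

Verify: 577² - 32·102² = 332929 - 332928 = 1 ✓

x = 577, y = 102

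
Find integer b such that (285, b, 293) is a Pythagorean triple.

b² = c² - a² = 293² - 285² = 85849 - 81225 = 4624
b = sqrt(4624) = 68

68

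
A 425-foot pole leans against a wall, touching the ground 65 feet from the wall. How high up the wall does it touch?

The ladder, wall, and ground form a right triangle with hypotenuse 425 and one leg 65.
By the Pythagorean theorem: h² = 425² - 65² = 180625 - 4225 = 176400
h = √176400 = 420 feet

420 feet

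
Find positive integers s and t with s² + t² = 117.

We need to find integers s, t > 0 such that s² + t² = 117.
Trying s = 6: t² = 117 - 6² = 117 - 36 = 81
t = 9
Check: 6² + 9² = 36 + 81 = 117 ✓

117 = 6² + 9²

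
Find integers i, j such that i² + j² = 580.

We need to find integers i, j > 0 such that i² + j² = 580.
Trying i = 2: j² = 580 - 2² = 580 - 4 = 576
j = 24
Check: 2² + 24² = 4 + 576 = 580 ✓

580 = 2² + 24²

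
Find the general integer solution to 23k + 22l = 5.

Step 1: Compute gcd(23, 22) = 1.
Since 1 divides 5, solutions exist.

Step 2: Find a particular solution using extended Euclidean algorithm.
We get k₀ = 5, l₀ = -5.
Check: 23*5 + 22*-5 = 5 = 5 ✓

Step 3: Write the general solution.
k = 5 + (22/1)t = 5 + 22t
l = -5 - (23/1)t = -5 - 23t
for any integer t.

k = 5 + 22t, l = -5 - 23t for integer t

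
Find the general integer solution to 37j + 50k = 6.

Step 1: Compute gcd(37, 50) = 1.
Since 1 divides 6, solutions exist.

Step 2: Find a particular solution using extended Euclidean algorithm.
We get j₀ = 138, k₀ = -102.
Check: 37*138 + 50*-102 = 6 = 6 ✓

Step 3: Write the general solution.
j = 138 + (50/1)t = 138 + 50t
k = -102 - (37/1)t = -102 - 37t
for any integer t.

j = 138 + 50t, k = -102 - 37t for integer t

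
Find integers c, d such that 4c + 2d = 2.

Step 1: Check solvability.
gcd(4, 2) = 2
Since 2 divides 2, solutions exist.

Step 2: Apply extended Euclidean algorithm to find gcd.
We find integers such that 4*x0 + 2*y0 = 2

Step 3: Scale the particular solution.
Multiply by 2/2 = 1:
c = 0, d = 1

Step 4: Verify.
4*(0) + 2*(1) = 2 = 2 ✓

c = 0, d = 1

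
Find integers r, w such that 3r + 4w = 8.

Step 1: Check solvability.
gcd(3, 4) = 1
Since 1 divides 8, solutions exist.

Step 2: Apply extended Euclidean algorithm to find gcd.
We find integers such that 3*x0 + 4*y0 = 1

Step 3: Scale the particular solution.
Multiply by 8/1 = 8:
r = -8, w = 8

Step 4: Verify.
3*(-8) + 4*(8) = 8 = 8 ✓

r = -8, w = 8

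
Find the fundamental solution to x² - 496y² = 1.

We seek the smallest positive integers (x, y) with x² - 496y² = 1, i.e., x² = 496y² + 1.
Try successive y values:
y = 1: x² = 496·1² + 1 = 497, not a perfect square
y = 2: x² = 496·2² + 1 = 1985, not a perfect square
y = 3: x² = 496·3² + 1 = 4465, not a perfect square
... continuing the search (or via continued fractions) ...
y = 207480: x² = 496·207480² + 1 = 21351783398401, x = 4620799 ✓

Verify: 4620799² - 496·207480² = 21351783398401 - 21351783398400 = 1 ✓

x = 4620799, y = 207480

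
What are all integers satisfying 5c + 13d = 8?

Step 1: Compute gcd(5, 13) = 1.
Since 1 divides 8, solutions exist.

Step 2: Find a particular solution using extended Euclidean algorithm.
We get c₀ = -40, d₀ = 16.
Check: 5*-40 + 13*16 = 8 = 8 ✓

Step 3: Write the general solution.
c = -40 + (13/1)t = -40 + 13t
d = 16 - (5/1)t = 16 - 5t
for any integer t.

c = -40 + 13t, d = 16 - 5t for integer t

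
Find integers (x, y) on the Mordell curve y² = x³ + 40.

Try small integer x values and check whether x³ + 40 is a perfect square.
x = 6: x³ + 40 = 6³ + 40 = 216 + 40 = 256
Is 256 a perfect square? 16² = 256 ✓
So (x, y) = (6, 16) is a solution.

x = 6, y = 16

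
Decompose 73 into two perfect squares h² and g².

We need to find integers h, g > 0 such that h² + g² = 73.
Trying h = 3: g² = 73 - 3² = 73 - 9 = 64
g = 8
Check: 3² + 8² = 9 + 64 = 73 ✓

73 = 3² + 8²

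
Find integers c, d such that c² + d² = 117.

We need to find integers c, d > 0 such that c² + d² = 117.
Trying c = 6: d² = 117 - 6² = 117 - 36 = 81
d = 9
Check: 6² + 9² = 36 + 81 = 117 ✓

117 = 6² + 9²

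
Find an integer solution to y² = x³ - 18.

Try small integer x values and check whether x³ - 18 is a perfect square.
x = 3: x³ - 18 = 3³ - 18 = 27 - 18 = 9
Is 9 a perfect square? 3² = 9 ✓
So (x, y) = (3, -3) is a solution.

x = 3, y = -3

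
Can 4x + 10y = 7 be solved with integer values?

Step 1: Compute gcd(4, 10).
gcd(4, 10) = 2

Step 2: Check divisibility.
Does 2 divide 7? 7 = 2 x 3 + 1, so no.

By the theorem on linear Diophantine equations, 4x + 10y = 7 has integer solutions if and only if gcd(4, 10) divides 7. Since 2 does not divide 7, no solutions exist.

No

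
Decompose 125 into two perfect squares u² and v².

We need to find integers u, v > 0 such that u² + v² = 125.
Trying u = 2: v² = 125 - 2² = 125 - 4 = 121
v = 11
Check: 2² + 11² = 4 + 121 = 125 ✓

125 = 2² + 11²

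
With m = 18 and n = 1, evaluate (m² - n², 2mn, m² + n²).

a = m² - n² = 324 - 1 = 323
b = 2mn = 2·18·1 = 36
c = m² + n² = 324 + 1 = 325
Verify: 323² + 36² = 104329 + 1296 = 105625 = 325² ✓

(323, 36, 325)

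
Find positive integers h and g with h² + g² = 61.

We need to find integers h, g > 0 such that h² + g² = 61.
Trying h = 5: g² = 61 - 5² = 61 - 25 = 36
g = 6
Check: 5² + 6² = 25 + 36 = 61 ✓

61 = 5² + 6²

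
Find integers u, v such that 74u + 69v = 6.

Step 1: Check solvability.
gcd(74, 69) = 1
Since 1 divides 6, solutions exist.

Step 2: Apply extended Euclidean algorithm to find gcd.
We find integers such that 74*x0 + 69*y0 = 1

Step 3: Scale the particular solution.
Multiply by 6/1 = 6:
u = 84, v = -90

Step 4: Verify.
74*(84) + 69*(-90) = 6 = 6 ✓

u = 84, v = -90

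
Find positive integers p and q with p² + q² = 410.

We need to find integers p, q > 0 such that p² + q² = 410.
Trying p = 7: q² = 410 - 7² = 410 - 49 = 361
q = 19
Check: 7² + 19² = 49 + 361 = 410 ✓

410 = 7² + 19²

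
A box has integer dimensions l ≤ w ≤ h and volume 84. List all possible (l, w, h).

Iterate l from 1 to ⌊84^(1/3)⌋. For each l dividing 84, iterate w ≥ l with w dividing 84/l, and set h = 84/(l·w).
Triples found (10): (1×1×84), (1×2×42), (1×3×28), (1×4×21), (1×6×14), (1×7×12), (2×2×21), (2×3×14), (2×6×7), (3×4×7)

(1×1×84), (1×2×42), (1×3×28), (1×4×21), (1×6×14), (1×7×12), (2×2×21), (2×3×14), (2×6×7), (3×4×7)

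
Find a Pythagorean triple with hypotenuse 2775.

We need a² + b² = 2775² = 7700625.
Trying: 129² + 2772² = 16641 + 7683984 = 7700625 ✓

(129, 2772, 2775)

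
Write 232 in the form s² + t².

We need to find integers s, t > 0 such that s² + t² = 232.
Trying s = 6: t² = 232 - 6² = 232 - 36 = 196
t = 14
Check: 6² + 14² = 36 + 196 = 232 ✓

232 = 6² + 14²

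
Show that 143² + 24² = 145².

Compute a² + b²:
143² + 24² = 20449 + 576 = 21025
Compute c²:
145² = 21025
Since 21025 = 21025, it is a Pythagorean triple.

Yes, it is a Pythagorean triple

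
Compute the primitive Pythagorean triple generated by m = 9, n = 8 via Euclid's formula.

a = m² - n² = 81 - 64 = 17
b = 2mn = 2·9·8 = 144
c = m² + n² = 81 + 64 = 145
Verify: 17² + 144² = 289 + 20736 = 21025 = 145² ✓

(17, 144, 145)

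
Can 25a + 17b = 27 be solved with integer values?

Step 1: Compute gcd(25, 17).
gcd(25, 17) = 1

Step 2: Check divisibility.
Does 1 divide 27? 27 = 1 x 27, so yes.

By the theorem on linear Diophantine equations, 25a + 17b = 27 has integer solutions if and only if gcd(25, 17) divides 27. Since 1 | 27, solutions exist.

Yes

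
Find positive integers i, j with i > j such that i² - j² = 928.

Factor: i² - j² = (i+j)(i-j) = 928.
We need two factors of 928 with the same parity.
Use i+j = 464 and i-j = 2 (product 464·2 = 928).
Adding: 2i = 466, so i = 233.
Subtracting: 2j = 462, so j = 231.
Check: 233² - 231² = 54289 - 53361 = 928 ✓

i = 233, j = 231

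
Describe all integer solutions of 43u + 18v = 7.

Step 1: Compute gcd(43, 18) = 1.
Since 1 divides 7, solutions exist.

Step 2: Find a particular solution using extended Euclidean algorithm.
We get u₀ = -35, v₀ = 84.
Check: 43*-35 + 18*84 = 7 = 7 ✓

Step 3: Write the general solution.
u = -35 + (18/1)t = -35 + 18t
v = 84 - (43/1)t = 84 - 43t
for any integer t.

u = -35 + 18t, v = 84 - 43t for integer t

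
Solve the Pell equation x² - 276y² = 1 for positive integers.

We seek the smallest positive integers (x, y) with x² - 276y² = 1, i.e., x² = 276y² + 1.
Try successive y values:
y = 1: x² = 276·1² + 1 = 277, not a perfect square
y = 2: x² = 276·2² + 1 = 1105, not a perfect square
y = 3: x² = 276·3² + 1 = 2485, not a perfect square
... continuing the search (or via continued fractions) ...
y = 468: x² = 276·468² + 1 = 60450625, x = 7775 ✓

Verify: 7775² - 276·468² = 60450625 - 60450624 = 1 ✓

x = 7775, y = 468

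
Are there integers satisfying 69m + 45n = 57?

Step 1: Compute gcd(69, 45).
gcd(69, 45) = 3

Step 2: Check divisibility.
Does 3 divide 57? 57 = 3 x 19, so yes.

By the theorem on linear Diophantine equations, 69m + 45n = 57 has integer solutions if and only if gcd(69, 45) divides 57. Since 3 | 57, solutions exist.

Yes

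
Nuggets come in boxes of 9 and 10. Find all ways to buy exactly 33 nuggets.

We need non-negative integers (x, y) with 9x + 10y = 33.
For each x in 0..3, check if 33 - 9x is a non-negative multiple of 10.
No x yields an integer y ≥ 0.

No solution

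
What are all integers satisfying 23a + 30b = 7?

Step 1: Compute gcd(23, 30) = 1.
Since 1 divides 7, solutions exist.

Step 2: Find a particular solution using extended Euclidean algorithm.
We get a₀ = -91, b₀ = 70.
Check: 23*-91 + 30*70 = 7 = 7 ✓

Step 3: Write the general solution.
a = -91 + (30/1)t = -91 + 30t
b = 70 - (23/1)t = 70 - 23t
for any integer t.

a = -91 + 30t, b = 70 - 23t for integer t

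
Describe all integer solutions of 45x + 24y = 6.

Step 1: Compute gcd(45, 24) = 3.
Since 3 divides 6, solutions exist.

Step 2: Find a particular solution using extended Euclidean algorithm.
We get x₀ = -2, y₀ = 4.
Check: 45*-2 + 24*4 = 6 = 6 ✓

Step 3: Write the general solution.
x = -2 + (24/3)t = -2 + 8t
y = 4 - (45/3)t = 4 - 15t
for any integer t.

x = -2 + 8t, y = 4 - 15t for integer t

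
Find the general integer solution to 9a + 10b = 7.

Step 1: Compute gcd(9, 10) = 1.
Since 1 divides 7, solutions exist.

Step 2: Find a particular solution using extended Euclidean algorithm.
We get a₀ = -7, b₀ = 7.
Check: 9*-7 + 10*7 = 7 = 7 ✓

Step 3: Write the general solution.
a = -7 + (10/1)t = -7 + 10t
b = 7 - (9/1)t = 7 - 9t
for any integer t.

a = -7 + 10t, b = 7 - 9t for integer t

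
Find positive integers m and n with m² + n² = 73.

We need to find integers m, n > 0 such that m² + n² = 73.
Trying m = 3: n² = 73 - 3² = 73 - 9 = 64
n = 8
Check: 3² + 8² = 9 + 64 = 73 ✓

73 = 3² + 8²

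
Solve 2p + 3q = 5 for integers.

Step 1: Check solvability.
gcd(2, 3) = 1
Since 1 divides 5, solutions exist.

Step 2: Apply extended Euclidean algorithm to find gcd.
We find integers such that 2*x0 + 3*y0 = 1

Step 3: Scale the particular solution.
Multiply by 5/1 = 5:
p = -5, q = 5

Step 4: Verify.
2*(-5) + 3*(5) = 5 = 5 ✓

p = -5, q = 5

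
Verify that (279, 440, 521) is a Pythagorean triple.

Compute a² + b²:
279² + 440² = 77841 + 193600 = 271441
Compute c²:
521² = 271441
Since 271441 = 271441, it is a Pythagorean triple.

Yes, it is a Pythagorean triple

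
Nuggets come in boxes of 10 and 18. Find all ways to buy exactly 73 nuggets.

We need non-negative integers (x, y) with 10x + 18y = 73.
For each x in 0..7, check if 73 - 10x is a non-negative multiple of 18.
No x yields an integer y ≥ 0.

No solution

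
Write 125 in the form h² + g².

We need to find integers h, g > 0 such that h² + g² = 125.
Trying h = 2: g² = 125 - 2² = 125 - 4 = 121
g = 11
Check: 2² + 11² = 4 + 121 = 125 ✓

125 = 2² + 11²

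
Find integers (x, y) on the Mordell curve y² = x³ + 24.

Try small integer x values and check whether x³ + 24 is a perfect square.
x = 10: x³ + 24 = 10³ + 24 = 1000 + 24 = 1024
Is 1024 a perfect square? 32² = 1024 ✓
So (x, y) = (10, 32) is a solution.

x = 10, y = 32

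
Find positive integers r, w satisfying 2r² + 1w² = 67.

Try small values of r and check whether (67 - 2r²)/1 is a perfect square.
r = 3: 2·3² = 18, so 1w² = 67 - 18 = 49, giving w² = 49, w = 7.
Check: 2·3² + 1·7² = 18 + 49 = 67 ✓

r = 3, w = 7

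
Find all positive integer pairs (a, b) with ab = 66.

The positive divisors of 66 are: 1, 2, 3, 6, 11, 22, 33, 66.
Each divisor d gives the pair (d, 66/d):
(1, 66), (2, 33), (3, 22), (6, 11), (11, 6), (22, 3), (33, 2), (66, 1)

(1, 66), (2, 33), (3, 22), (6, 11), (11, 6), (22, 3), (33, 2), (66, 1)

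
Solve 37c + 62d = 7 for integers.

Step 1: Check solvability.
gcd(37, 62) = 1
Since 1 divides 7, solutions exist.

Step 2: Apply extended Euclidean algorithm to find gcd.
We find integers such that 37*x0 + 62*y0 = 1

Step 3: Scale the particular solution.
Multiply by 7/1 = 7:
c = -35, d = 21

Step 4: Verify.
37*(-35) + 62*(21) = 7 = 7 ✓

c = -35, d = 21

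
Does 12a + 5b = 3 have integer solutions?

Step 1: Compute gcd(12, 5).
gcd(12, 5) = 1

Step 2: Check divisibility.
Does 1 divide 3? 3 = 1 x 3, so yes.

By the theorem on linear Diophantine equations, 12a + 5b = 3 has integer solutions if and only if gcd(12, 5) divides 3. Since 1 | 3, solutions exist.

Yes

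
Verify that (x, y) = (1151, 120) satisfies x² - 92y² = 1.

Compute x² = 1151² = 1324801
Compute 92y² = 92·120² = 92·14400 = 1324800
x² - 92y² = 1324801 - 1324800 = 1
Since this equals 1, (1151, 120) is a solution.

Yes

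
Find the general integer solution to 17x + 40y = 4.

Step 1: Compute gcd(17, 40) = 1.
Since 1 divides 4, solutions exist.

Step 2: Find a particular solution using extended Euclidean algorithm.
We get x₀ = -28, y₀ = 12.
Check: 17*-28 + 40*12 = 4 = 4 ✓

Step 3: Write the general solution.
x = -28 + (40/1)t = -28 + 40t
y = 12 - (17/1)t = 12 - 17t
for any integer t.

x = -28 + 40t, y = 12 - 17t for integer t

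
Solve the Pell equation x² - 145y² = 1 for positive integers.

We seek the smallest positive integers (x, y) with x² - 145y² = 1, i.e., x² = 145y² + 1.
Try successive y values:
y = 1: x² = 145·1² + 1 = 146, not a perfect square
y = 2: x² = 145·2² + 1 = 581, not a perfect square
y = 3: x² = 145·3² + 1 = 1306, not a perfect square
... continuing the search (or via continued fractions) ...
y = 24: x² = 145·24² + 1 = 83521, x = 289 ✓

Verify: 289² - 145·24² = 83521 - 83520 = 1 ✓

x = 289, y = 24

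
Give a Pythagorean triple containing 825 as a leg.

We need the other leg and hypotenuse such that 825² + x² = c².
Take x = 232, c = 857: 825² + 232² = 680625 + 53824 = 734449 = 857² ✓
Triple: (825, 232, 857)

(825, 232, 857)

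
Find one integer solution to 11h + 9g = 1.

Step 1: Check solvability.
gcd(11, 9) = 1
Since 1 divides 1, solutions exist.

Step 2: Apply extended Euclidean algorithm to find gcd.
We find integers such that 11*x0 + 9*y0 = 1

Step 3: Scale the particular solution.
Multiply by 1/1 = 1:
h = -4, g = 5

Step 4: Verify.
11*(-4) + 9*(5) = 1 = 1 ✓

h = -4, g = 5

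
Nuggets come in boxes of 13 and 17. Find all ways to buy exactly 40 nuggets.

We need non-negative integers (x, y) with 13x + 17y = 40.
For each x in 0..3, check if 40 - 13x is a non-negative multiple of 17.
No x yields an integer y ≥ 0.

No solution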